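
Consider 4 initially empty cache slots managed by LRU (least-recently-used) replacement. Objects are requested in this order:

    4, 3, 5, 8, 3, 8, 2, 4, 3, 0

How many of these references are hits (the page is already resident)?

3

4 -> miss, frames (4)
3 -> miss, frames (4 3)
5 -> miss, frames (4 3 5)
8 -> miss, frames (4 3 5 8)
3 -> hit
8 -> hit
2 -> miss, evict 4, frames (5 3 8 2)
4 -> miss, evict 5, frames (3 8 2 4)
3 -> hit
0 -> miss, evict 8, frames (2 4 3 0)
Hits: 3.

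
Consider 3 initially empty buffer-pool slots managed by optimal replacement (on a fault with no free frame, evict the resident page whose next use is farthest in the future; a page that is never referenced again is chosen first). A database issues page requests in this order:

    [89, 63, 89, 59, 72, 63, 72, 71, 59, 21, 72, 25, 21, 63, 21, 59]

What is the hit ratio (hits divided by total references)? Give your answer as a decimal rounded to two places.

0.50

89 → miss, frames (89)
63 → miss, frames (89 63)
89 → hit
59 → miss, frames (89 63 59)
72 → miss, evict 89, frames (63 59 72)
63 → hit
72 → hit
71 → miss, evict 63, frames (59 72 71)
59 → hit
21 → miss, evict 71, frames (59 72 21)
72 → hit
25 → miss, evict 72, frames (59 21 25)
21 → hit
63 → miss, evict 25, frames (59 21 63)
21 → hit
59 → hit
Hits: 8 of 16 references → 8/16 = 0.5000.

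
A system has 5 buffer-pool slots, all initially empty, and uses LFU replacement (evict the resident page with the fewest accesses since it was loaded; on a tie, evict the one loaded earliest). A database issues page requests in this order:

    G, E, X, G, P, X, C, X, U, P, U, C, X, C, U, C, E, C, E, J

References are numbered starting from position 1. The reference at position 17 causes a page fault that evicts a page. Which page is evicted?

G

pos 1: G -> miss, frames [G]
pos 2: E -> miss, frames [G, E]
pos 3: X -> miss, frames [G, E, X]
pos 4: G -> hit
pos 5: P -> miss, frames [G, E, X, P]
pos 6: X -> hit
pos 7: C -> miss, frames [G, E, X, P, C]
pos 8: X -> hit
pos 9: U -> miss, evict E, frames [G, X, P, C, U]
pos 10: P -> hit
pos 11: U -> hit
pos 12: C -> hit
pos 13: X -> hit
pos 14: C -> hit
pos 15: U -> hit
pos 16: C -> hit
pos 17: E -> miss, evict G, frames [X, P, C, U, E]
At position 17, page G is evicted.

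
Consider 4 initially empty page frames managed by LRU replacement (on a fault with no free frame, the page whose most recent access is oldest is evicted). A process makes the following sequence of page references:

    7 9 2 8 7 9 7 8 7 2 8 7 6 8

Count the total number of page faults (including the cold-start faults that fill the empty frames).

7: miss, frames [7]
9: miss, frames [7, 9]
2: miss, frames [7, 9, 2]
8: miss, frames [7, 9, 2, 8]
7: hit
9: hit
7: hit
8: hit
7: hit
2: hit
8: hit
7: hit
6: miss, evict 9, frames [2, 8, 7, 6]
8: hit
Page faults: 5.

5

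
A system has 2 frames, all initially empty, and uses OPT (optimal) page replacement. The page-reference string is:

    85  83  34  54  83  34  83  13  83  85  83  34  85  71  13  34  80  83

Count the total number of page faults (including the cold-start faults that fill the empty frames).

85 → fault, frames [85]
83 → fault, frames [85, 83]
34 → fault, evict 85, frames [83, 34]
54 → fault, evict 34, frames [83, 54]
83 → hit
34 → fault, evict 54, frames [83, 34]
83 → hit
13 → fault, evict 34, frames [83, 13]
83 → hit
85 → fault, evict 13, frames [83, 85]
83 → hit
34 → fault, evict 83, frames [85, 34]
85 → hit
71 → fault, evict 85, frames [34, 71]
13 → fault, evict 71, frames [34, 13]
34 → hit
80 → fault, evict 13, frames [34, 80]
83 → fault, evict 80, frames [34, 83]
Page faults: 12.

12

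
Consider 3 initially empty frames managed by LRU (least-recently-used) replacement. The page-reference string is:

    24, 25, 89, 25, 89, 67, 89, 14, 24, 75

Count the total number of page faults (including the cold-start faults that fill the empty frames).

7

24: miss, frames {24}
25: miss, frames {24,25}
89: miss, frames {24,25,89}
25: hit
89: hit
67: miss, evict 24, frames {25,89,67}
89: hit
14: miss, evict 25, frames {67,89,14}
24: miss, evict 67, frames {89,14,24}
75: miss, evict 89, frames {14,24,75}
Page faults: 7.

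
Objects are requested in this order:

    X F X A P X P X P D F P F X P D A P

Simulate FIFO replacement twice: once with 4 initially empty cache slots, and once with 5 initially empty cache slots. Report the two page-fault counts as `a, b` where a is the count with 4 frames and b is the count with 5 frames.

6, 5

4 frames: F F . F F . . . . F . . . F . . . . → 6 faults.
5 frames: F F . F F . . . . F . . . . . . . . → 5 faults.
5 < 6: adding a frame reduced faults, as is typical.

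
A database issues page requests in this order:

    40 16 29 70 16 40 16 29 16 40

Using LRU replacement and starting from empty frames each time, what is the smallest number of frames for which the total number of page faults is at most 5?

4

f=1: 10 faults
f=2: 8 faults
f=3: 6 faults
f=4: 4 faults
Smallest f with faults ≤ 5 is 4.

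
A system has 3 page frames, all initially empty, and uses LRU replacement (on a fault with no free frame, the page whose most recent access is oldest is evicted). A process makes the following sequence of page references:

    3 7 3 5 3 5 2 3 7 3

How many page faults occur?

5

3: miss, frames [3]
7: miss, frames [3, 7]
3: hit
5: miss, frames [7, 3, 5]
3: hit
5: hit
2: miss, evict 7, frames [3, 5, 2]
3: hit
7: miss, evict 5, frames [2, 3, 7]
3: hit
Page faults: 5.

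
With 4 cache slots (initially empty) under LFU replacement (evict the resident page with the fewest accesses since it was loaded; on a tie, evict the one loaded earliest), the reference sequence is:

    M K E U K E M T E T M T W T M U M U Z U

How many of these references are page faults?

9

M → fault, frames (M)
K → fault, frames (M K)
E → fault, frames (M K E)
U → fault, frames (M K E U)
K → hit
E → hit
M → hit
T → fault, evict U, frames (M K E T)
E → hit
T → hit
M → hit
T → hit
W → fault, evict K, frames (M E T W)
T → hit
M → hit
U → fault, evict W, frames (M E T U)
M → hit
U → hit
Z → fault, evict U, frames (M E T Z)
U → fault, evict Z, frames (M E T U)
Page faults: 9.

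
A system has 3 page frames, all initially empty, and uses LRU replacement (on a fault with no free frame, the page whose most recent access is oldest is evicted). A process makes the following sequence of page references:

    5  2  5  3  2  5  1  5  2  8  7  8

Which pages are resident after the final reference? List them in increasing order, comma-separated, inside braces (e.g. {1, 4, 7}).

{2, 7, 8}

5: fault, frames {5}
2: fault, frames {5,2}
5: hit
3: fault, frames {2,5,3}
2: hit
5: hit
1: fault, evict 3, frames {2,5,1}
5: hit
2: hit
8: fault, evict 1, frames {5,2,8}
7: fault, evict 5, frames {2,8,7}
8: hit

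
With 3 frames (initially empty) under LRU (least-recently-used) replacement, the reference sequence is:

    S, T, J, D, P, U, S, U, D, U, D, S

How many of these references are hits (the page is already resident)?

4

S -> miss, frames [S]
T -> miss, frames [S, T]
J -> miss, frames [S, T, J]
D -> miss, evict S, frames [T, J, D]
P -> miss, evict T, frames [J, D, P]
U -> miss, evict J, frames [D, P, U]
S -> miss, evict D, frames [P, U, S]
U -> hit
D -> miss, evict P, frames [S, U, D]
U -> hit
D -> hit
S -> hit
Hits: 4.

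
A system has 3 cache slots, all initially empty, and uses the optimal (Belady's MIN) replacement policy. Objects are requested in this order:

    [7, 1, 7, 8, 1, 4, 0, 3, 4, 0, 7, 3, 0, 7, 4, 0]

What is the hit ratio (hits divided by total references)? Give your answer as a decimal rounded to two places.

7 → fault, frames [7]
1 → fault, frames [7, 1]
7 → hit
8 → fault, frames [7, 1, 8]
1 → hit
4 → fault, evict 8, frames [7, 1, 4]
0 → fault, evict 1, frames [7, 4, 0]
3 → fault, evict 7, frames [4, 0, 3]
4 → hit
0 → hit
7 → fault, evict 4, frames [0, 3, 7]
3 → hit
0 → hit
7 → hit
4 → fault, evict 7, frames [0, 3, 4]
0 → hit
Hits: 8 of 16 references → 8/16 = 0.5000.

0.50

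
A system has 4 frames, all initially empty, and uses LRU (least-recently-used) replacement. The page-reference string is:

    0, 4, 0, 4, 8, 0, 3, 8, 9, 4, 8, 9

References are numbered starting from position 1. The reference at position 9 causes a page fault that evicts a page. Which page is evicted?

4

pos 1: 0 -> fault, frames [0]
pos 2: 4 -> fault, frames [0, 4]
pos 3: 0 -> hit
pos 4: 4 -> hit
pos 5: 8 -> fault, frames [0, 4, 8]
pos 6: 0 -> hit
pos 7: 3 -> fault, frames [4, 8, 0, 3]
pos 8: 8 -> hit
pos 9: 9 -> fault, evict 4, frames [0, 3, 8, 9]
At position 9, page 4 is evicted.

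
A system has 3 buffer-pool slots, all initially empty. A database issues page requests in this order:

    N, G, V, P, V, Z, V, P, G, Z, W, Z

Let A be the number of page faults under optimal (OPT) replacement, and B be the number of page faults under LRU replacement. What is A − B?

-1

Under OPT: F F F F . F . . F . F . → 7 faults.
Under LRU: F F F F . F . . F F F . → 8 faults.
A − B = 7 − 8 = -1.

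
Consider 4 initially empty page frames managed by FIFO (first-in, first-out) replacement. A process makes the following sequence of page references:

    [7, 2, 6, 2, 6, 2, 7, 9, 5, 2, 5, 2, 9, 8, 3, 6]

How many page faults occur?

7 -> fault, frames (7)
2 -> fault, frames (7 2)
6 -> fault, frames (7 2 6)
2 -> hit
6 -> hit
2 -> hit
7 -> hit
9 -> fault, frames (7 2 6 9)
5 -> fault, evict 7, frames (2 6 9 5)
2 -> hit
5 -> hit
2 -> hit
9 -> hit
8 -> fault, evict 2, frames (6 9 5 8)
3 -> fault, evict 6, frames (9 5 8 3)
6 -> fault, evict 9, frames (5 8 3 6)
Page faults: 8.

8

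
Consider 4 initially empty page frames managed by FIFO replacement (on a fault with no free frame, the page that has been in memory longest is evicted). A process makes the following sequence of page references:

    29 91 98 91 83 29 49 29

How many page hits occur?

2

29: fault, frames {29}
91: fault, frames {29,91}
98: fault, frames {29,91,98}
91: hit
83: fault, frames {29,91,98,83}
29: hit
49: fault, evict 29, frames {91,98,83,49}
29: fault, evict 91, frames {98,83,49,29}
Hits: 2.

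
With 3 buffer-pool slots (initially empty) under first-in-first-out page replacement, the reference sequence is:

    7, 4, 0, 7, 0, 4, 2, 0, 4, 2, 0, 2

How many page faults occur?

7 -> fault, frames {7}
4 -> fault, frames {7,4}
0 -> fault, frames {7,4,0}
7 -> hit
0 -> hit
4 -> hit
2 -> fault, evict 7, frames {4,0,2}
0 -> hit
4 -> hit
2 -> hit
0 -> hit
2 -> hit
Page faults: 4.

4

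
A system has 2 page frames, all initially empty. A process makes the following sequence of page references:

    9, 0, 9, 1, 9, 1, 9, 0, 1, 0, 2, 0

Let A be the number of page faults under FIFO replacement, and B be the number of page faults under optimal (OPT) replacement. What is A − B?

Under FIFO: F F . F F . . F F . F F → 8 faults.
Under OPT: F F . F . . . F . . F . → 5 faults.
A − B = 8 − 5 = 3.

3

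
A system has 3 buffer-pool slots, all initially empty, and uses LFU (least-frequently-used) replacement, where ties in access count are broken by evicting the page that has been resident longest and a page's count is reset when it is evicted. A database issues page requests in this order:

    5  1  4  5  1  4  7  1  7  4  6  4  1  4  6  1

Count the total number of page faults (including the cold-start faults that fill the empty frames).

5: miss, frames (5)
1: miss, frames (5 1)
4: miss, frames (5 1 4)
5: hit
1: hit
4: hit
7: miss, evict 5, frames (1 4 7)
1: hit
7: hit
4: hit
6: miss, evict 7, frames (1 4 6)
4: hit
1: hit
4: hit
6: hit
1: hit
Page faults: 5.

5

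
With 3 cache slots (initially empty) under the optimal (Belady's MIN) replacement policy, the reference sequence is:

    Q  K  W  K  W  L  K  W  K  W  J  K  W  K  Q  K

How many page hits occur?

10

Q: fault, frames (Q)
K: fault, frames (Q K)
W: fault, frames (Q K W)
K: hit
W: hit
L: fault, evict Q, frames (K W L)
K: hit
W: hit
K: hit
W: hit
J: fault, evict L, frames (K W J)
K: hit
W: hit
K: hit
Q: fault, evict J, frames (K W Q)
K: hit
Hits: 10.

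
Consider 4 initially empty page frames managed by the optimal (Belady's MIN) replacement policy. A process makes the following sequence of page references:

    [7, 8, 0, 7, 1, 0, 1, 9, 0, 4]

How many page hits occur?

7: fault, frames {7}
8: fault, frames {7,8}
0: fault, frames {7,8,0}
7: hit
1: fault, frames {7,8,0,1}
0: hit
1: hit
9: fault, evict 1, frames {7,8,0,9}
0: hit
4: fault, evict 9, frames {7,8,0,4}
Hits: 4.

4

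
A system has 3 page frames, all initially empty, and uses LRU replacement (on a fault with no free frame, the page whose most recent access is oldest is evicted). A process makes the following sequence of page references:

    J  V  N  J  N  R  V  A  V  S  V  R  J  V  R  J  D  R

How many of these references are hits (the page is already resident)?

J → miss, frames (J)
V → miss, frames (J V)
N → miss, frames (J V N)
J → hit
N → hit
R → miss, evict V, frames (J N R)
V → miss, evict J, frames (N R V)
A → miss, evict N, frames (R V A)
V → hit
S → miss, evict R, frames (A V S)
V → hit
R → miss, evict A, frames (S V R)
J → miss, evict S, frames (V R J)
V → hit
R → hit
J → hit
D → miss, evict V, frames (R J D)
R → hit
Hits: 8.

8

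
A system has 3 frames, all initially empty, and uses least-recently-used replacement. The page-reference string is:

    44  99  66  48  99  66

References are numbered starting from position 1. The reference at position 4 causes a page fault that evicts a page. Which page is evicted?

44

pos 1: 44: fault, frames [44]
pos 2: 99: fault, frames [44, 99]
pos 3: 66: fault, frames [44, 99, 66]
pos 4: 48: fault, evict 44, frames [99, 66, 48]
At position 4, page 44 is evicted.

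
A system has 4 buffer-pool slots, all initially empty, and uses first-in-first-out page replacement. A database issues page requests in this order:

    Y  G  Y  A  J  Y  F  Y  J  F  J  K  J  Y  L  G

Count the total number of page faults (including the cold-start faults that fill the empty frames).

9

Y: miss, frames (Y)
G: miss, frames (Y G)
Y: hit
A: miss, frames (Y G A)
J: miss, frames (Y G A J)
Y: hit
F: miss, evict Y, frames (G A J F)
Y: miss, evict G, frames (A J F Y)
J: hit
F: hit
J: hit
K: miss, evict A, frames (J F Y K)
J: hit
Y: hit
L: miss, evict J, frames (F Y K L)
G: miss, evict F, frames (Y K L G)
Page faults: 9.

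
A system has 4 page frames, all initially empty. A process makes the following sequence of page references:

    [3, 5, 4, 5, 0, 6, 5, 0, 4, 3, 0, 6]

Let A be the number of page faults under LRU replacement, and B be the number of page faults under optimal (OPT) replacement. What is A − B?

Under LRU: F F F . F F . . . F . F → 7 faults.
Under OPT: F F F . F F . . . F . . → 6 faults.
A − B = 7 − 6 = 1.

1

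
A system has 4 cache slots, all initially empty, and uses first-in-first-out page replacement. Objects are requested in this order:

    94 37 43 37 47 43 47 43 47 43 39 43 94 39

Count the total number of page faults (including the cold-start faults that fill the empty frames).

6

94: miss, frames [94]
37: miss, frames [94, 37]
43: miss, frames [94, 37, 43]
37: hit
47: miss, frames [94, 37, 43, 47]
43: hit
47: hit
43: hit
47: hit
43: hit
39: miss, evict 94, frames [37, 43, 47, 39]
43: hit
94: miss, evict 37, frames [43, 47, 39, 94]
39: hit
Page faults: 6.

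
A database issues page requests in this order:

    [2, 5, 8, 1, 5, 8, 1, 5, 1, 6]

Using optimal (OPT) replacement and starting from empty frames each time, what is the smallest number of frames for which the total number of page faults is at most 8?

2

f=1: 10 faults
f=2: 7 faults
f=3: 5 faults
f=4: 5 faults
f=5: 5 faults
Smallest f with faults ≤ 8 is 2.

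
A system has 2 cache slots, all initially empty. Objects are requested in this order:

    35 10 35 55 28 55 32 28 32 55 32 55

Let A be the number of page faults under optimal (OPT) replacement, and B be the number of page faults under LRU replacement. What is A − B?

-1

Under OPT: F F . F F . F . . F . . → 6 faults.
Under LRU: F F . F F . F F . F . . → 7 faults.
A − B = 6 − 7 = -1.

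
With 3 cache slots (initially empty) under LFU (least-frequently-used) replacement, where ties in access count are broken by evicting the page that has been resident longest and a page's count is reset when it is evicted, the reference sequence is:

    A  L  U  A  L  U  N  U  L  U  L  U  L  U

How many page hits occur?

10

A: miss, frames (A)
L: miss, frames (A L)
U: miss, frames (A L U)
A: hit
L: hit
U: hit
N: miss, evict A, frames (L U N)
U: hit
L: hit
U: hit
L: hit
U: hit
L: hit
U: hit
Hits: 10.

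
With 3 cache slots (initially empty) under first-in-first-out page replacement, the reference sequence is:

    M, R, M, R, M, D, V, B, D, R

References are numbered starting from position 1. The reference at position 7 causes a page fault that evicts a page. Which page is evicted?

pos 1: M → fault, frames (M)
pos 2: R → fault, frames (M R)
pos 3: M → hit
pos 4: R → hit
pos 5: M → hit
pos 6: D → fault, frames (M R D)
pos 7: V → fault, evict M, frames (R D V)
At position 7, page M is evicted.

M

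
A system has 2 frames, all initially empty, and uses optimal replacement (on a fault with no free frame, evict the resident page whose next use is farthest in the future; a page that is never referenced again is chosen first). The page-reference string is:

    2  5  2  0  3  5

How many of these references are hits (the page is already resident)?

2 → fault, frames [2]
5 → fault, frames [2, 5]
2 → hit
0 → fault, evict 2, frames [5, 0]
3 → fault, evict 0, frames [5, 3]
5 → hit
Hits: 2.

2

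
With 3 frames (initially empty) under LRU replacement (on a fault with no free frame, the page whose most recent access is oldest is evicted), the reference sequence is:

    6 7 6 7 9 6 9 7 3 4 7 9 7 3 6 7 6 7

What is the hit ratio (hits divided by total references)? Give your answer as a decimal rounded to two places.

6: miss, frames {6}
7: miss, frames {6,7}
6: hit
7: hit
9: miss, frames {6,7,9}
6: hit
9: hit
7: hit
3: miss, evict 6, frames {9,7,3}
4: miss, evict 9, frames {7,3,4}
7: hit
9: miss, evict 3, frames {4,7,9}
7: hit
3: miss, evict 4, frames {9,7,3}
6: miss, evict 9, frames {7,3,6}
7: hit
6: hit
7: hit
Hits: 10 of 18 references → 10/18 = 0.5556.

0.56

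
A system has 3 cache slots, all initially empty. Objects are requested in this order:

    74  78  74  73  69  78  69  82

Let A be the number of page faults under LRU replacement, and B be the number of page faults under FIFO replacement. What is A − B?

Under LRU: F F . F F F . F → 6 faults.
Under FIFO: F F . F F . . F → 5 faults.
A − B = 6 − 5 = 1.

1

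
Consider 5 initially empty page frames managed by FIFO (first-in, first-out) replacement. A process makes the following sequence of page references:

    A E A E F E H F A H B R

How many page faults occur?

A: fault, frames {A}
E: fault, frames {A,E}
A: hit
E: hit
F: fault, frames {A,E,F}
E: hit
H: fault, frames {A,E,F,H}
F: hit
A: hit
H: hit
B: fault, frames {A,E,F,H,B}
R: fault, evict A, frames {E,F,H,B,R}
Page faults: 6.

6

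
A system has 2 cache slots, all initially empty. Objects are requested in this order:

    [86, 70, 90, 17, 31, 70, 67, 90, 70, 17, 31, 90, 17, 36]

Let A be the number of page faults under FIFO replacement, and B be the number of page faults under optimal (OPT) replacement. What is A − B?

3

Under FIFO: F F F F F F F F F F F F F F → 14 faults.
Under OPT: F F F F F . F F . F F . F F → 11 faults.
A − B = 14 − 11 = 3.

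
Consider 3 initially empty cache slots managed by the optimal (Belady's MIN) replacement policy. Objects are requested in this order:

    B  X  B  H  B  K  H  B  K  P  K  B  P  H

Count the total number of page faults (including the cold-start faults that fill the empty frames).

6

B → fault, frames {B}
X → fault, frames {B,X}
B → hit
H → fault, frames {B,X,H}
B → hit
K → fault, evict X, frames {B,H,K}
H → hit
B → hit
K → hit
P → fault, evict H, frames {B,K,P}
K → hit
B → hit
P → hit
H → fault, evict P, frames {B,K,H}
Page faults: 6.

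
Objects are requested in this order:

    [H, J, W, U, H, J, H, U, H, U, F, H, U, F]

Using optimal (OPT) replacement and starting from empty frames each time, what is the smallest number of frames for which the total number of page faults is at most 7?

f=1: 14 faults
f=2: 8 faults
f=3: 5 faults
f=4: 5 faults
f=5: 5 faults
Smallest f with faults ≤ 7 is 3.

3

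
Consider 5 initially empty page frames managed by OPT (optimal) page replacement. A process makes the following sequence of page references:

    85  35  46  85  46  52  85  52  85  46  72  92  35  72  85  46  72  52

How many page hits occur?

11

85 → miss, frames [85]
35 → miss, frames [85, 35]
46 → miss, frames [85, 35, 46]
85 → hit
46 → hit
52 → miss, frames [85, 35, 46, 52]
85 → hit
52 → hit
85 → hit
46 → hit
72 → miss, frames [85, 35, 46, 52, 72]
92 → miss, evict 52, frames [85, 35, 46, 72, 92]
35 → hit
72 → hit
85 → hit
46 → hit
72 → hit
52 → miss, evict 92, frames [85, 35, 46, 72, 52]
Hits: 11.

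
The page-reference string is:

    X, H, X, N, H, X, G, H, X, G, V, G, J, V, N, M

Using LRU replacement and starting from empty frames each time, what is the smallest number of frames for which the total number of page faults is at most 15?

2

f=1: 16 faults
f=2: 14 faults
f=3: 8 faults
f=4: 8 faults
f=5: 8 faults
f=6: 7 faults
f=7: 7 faults
Smallest f with faults ≤ 15 is 2.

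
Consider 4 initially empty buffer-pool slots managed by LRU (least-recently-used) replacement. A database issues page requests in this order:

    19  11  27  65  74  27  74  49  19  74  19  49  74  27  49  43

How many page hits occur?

19: miss, frames [19]
11: miss, frames [19, 11]
27: miss, frames [19, 11, 27]
65: miss, frames [19, 11, 27, 65]
74: miss, evict 19, frames [11, 27, 65, 74]
27: hit
74: hit
49: miss, evict 11, frames [65, 27, 74, 49]
19: miss, evict 65, frames [27, 74, 49, 19]
74: hit
19: hit
49: hit
74: hit
27: hit
49: hit
43: miss, evict 19, frames [74, 27, 49, 43]
Hits: 8.

8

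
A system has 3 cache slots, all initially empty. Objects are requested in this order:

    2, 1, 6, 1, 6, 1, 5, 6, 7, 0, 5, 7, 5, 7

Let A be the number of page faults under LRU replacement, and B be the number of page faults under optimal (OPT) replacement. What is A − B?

Under LRU: F F F . . . F . F F F . . . → 7 faults.
Under OPT: F F F . . . F . F F . . . . → 6 faults.
A − B = 7 − 6 = 1.

1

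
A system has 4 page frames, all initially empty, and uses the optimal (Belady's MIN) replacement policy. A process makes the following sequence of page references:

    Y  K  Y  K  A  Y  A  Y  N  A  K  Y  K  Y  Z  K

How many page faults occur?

5

Y -> miss, frames (Y)
K -> miss, frames (Y K)
Y -> hit
K -> hit
A -> miss, frames (Y K A)
Y -> hit
A -> hit
Y -> hit
N -> miss, frames (Y K A N)
A -> hit
K -> hit
Y -> hit
K -> hit
Y -> hit
Z -> miss, evict N, frames (Y K A Z)
K -> hit
Page faults: 5.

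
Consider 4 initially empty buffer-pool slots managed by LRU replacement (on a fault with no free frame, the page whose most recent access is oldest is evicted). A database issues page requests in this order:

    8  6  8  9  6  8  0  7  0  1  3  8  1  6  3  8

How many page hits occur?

7

8 -> miss, frames (8)
6 -> miss, frames (8 6)
8 -> hit
9 -> miss, frames (6 8 9)
6 -> hit
8 -> hit
0 -> miss, frames (9 6 8 0)
7 -> miss, evict 9, frames (6 8 0 7)
0 -> hit
1 -> miss, evict 6, frames (8 7 0 1)
3 -> miss, evict 8, frames (7 0 1 3)
8 -> miss, evict 7, frames (0 1 3 8)
1 -> hit
6 -> miss, evict 0, frames (3 8 1 6)
3 -> hit
8 -> hit
Hits: 7.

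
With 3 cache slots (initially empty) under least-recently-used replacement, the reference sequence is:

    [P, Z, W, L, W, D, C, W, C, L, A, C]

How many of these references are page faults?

P -> miss, frames {P}
Z -> miss, frames {P,Z}
W -> miss, frames {P,Z,W}
L -> miss, evict P, frames {Z,W,L}
W -> hit
D -> miss, evict Z, frames {L,W,D}
C -> miss, evict L, frames {W,D,C}
W -> hit
C -> hit
L -> miss, evict D, frames {W,C,L}
A -> miss, evict W, frames {C,L,A}
C -> hit
Page faults: 8.

8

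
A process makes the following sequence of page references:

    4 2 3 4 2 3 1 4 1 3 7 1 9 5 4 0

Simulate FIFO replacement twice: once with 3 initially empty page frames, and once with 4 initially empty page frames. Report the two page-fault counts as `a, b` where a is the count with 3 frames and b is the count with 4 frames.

3 frames: F F F . . . F F . . F . F F F F → 10 faults.
4 frames: F F F . . . F . . . F . F F F F → 9 faults.
9 < 10: adding a frame reduced faults, as is typical.

10, 9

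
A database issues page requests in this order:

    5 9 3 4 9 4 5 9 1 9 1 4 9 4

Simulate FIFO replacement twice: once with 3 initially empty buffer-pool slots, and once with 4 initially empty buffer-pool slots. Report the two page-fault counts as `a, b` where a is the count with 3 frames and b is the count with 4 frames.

3 frames: F F F F . . F F F . . F . . → 8 faults.
4 frames: F F F F . . . . F . . . . . → 5 faults.
5 < 8: adding a frame reduced faults, as is typical.

8, 5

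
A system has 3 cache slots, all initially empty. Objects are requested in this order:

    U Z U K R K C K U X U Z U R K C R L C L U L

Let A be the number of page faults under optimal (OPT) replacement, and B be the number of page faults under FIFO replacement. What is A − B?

-3

Under OPT: F F . F F . F . . F . F . F . F . F . . . . → 10 faults.
Under FIFO: F F . F F . F . F F . F . F F F . F . . F . → 13 faults.
A − B = 10 − 13 = -3.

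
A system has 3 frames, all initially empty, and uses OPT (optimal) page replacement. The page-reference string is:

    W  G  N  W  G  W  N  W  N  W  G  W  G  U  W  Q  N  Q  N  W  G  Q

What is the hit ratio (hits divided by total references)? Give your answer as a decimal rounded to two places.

0.73

W -> miss, frames (W)
G -> miss, frames (W G)
N -> miss, frames (W G N)
W -> hit
G -> hit
W -> hit
N -> hit
W -> hit
N -> hit
W -> hit
G -> hit
W -> hit
G -> hit
U -> miss, evict G, frames (W N U)
W -> hit
Q -> miss, evict U, frames (W N Q)
N -> hit
Q -> hit
N -> hit
W -> hit
G -> miss, evict N, frames (W Q G)
Q -> hit
Hits: 16 of 22 references → 16/22 = 0.7273.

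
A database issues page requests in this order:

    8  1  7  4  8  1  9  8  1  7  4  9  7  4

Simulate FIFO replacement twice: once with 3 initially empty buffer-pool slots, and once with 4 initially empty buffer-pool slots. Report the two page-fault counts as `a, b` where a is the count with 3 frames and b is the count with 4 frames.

9, 10

3 frames: F F F F F F F . . F F . . . → 9 faults.
4 frames: F F F F . . F F F F F F . . → 10 faults.
10 > 9: adding a frame increased faults — Belady's anomaly.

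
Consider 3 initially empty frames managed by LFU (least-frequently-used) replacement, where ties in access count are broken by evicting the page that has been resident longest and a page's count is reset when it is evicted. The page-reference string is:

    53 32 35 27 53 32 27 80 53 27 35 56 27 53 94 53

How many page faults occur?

12

53 -> miss, frames (53)
32 -> miss, frames (53 32)
35 -> miss, frames (53 32 35)
27 -> miss, evict 53, frames (32 35 27)
53 -> miss, evict 32, frames (35 27 53)
32 -> miss, evict 35, frames (27 53 32)
27 -> hit
80 -> miss, evict 53, frames (27 32 80)
53 -> miss, evict 32, frames (27 80 53)
27 -> hit
35 -> miss, evict 80, frames (27 53 35)
56 -> miss, evict 53, frames (27 35 56)
27 -> hit
53 -> miss, evict 35, frames (27 56 53)
94 -> miss, evict 56, frames (27 53 94)
53 -> hit
Page faults: 12.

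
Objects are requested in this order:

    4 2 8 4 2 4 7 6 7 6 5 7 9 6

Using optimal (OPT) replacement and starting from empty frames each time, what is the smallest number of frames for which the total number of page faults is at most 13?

f=1: 14 faults
f=2: 9 faults
f=3: 7 faults
f=4: 7 faults
f=5: 7 faults
f=6: 7 faults
f=7: 7 faults
Smallest f with faults ≤ 13 is 2.

2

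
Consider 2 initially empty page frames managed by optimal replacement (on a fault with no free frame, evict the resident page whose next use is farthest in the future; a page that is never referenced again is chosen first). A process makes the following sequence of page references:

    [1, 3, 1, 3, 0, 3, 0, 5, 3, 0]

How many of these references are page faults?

1: fault, frames (1)
3: fault, frames (1 3)
1: hit
3: hit
0: fault, evict 1, frames (3 0)
3: hit
0: hit
5: fault, evict 0, frames (3 5)
3: hit
0: fault, evict 5, frames (3 0)
Page faults: 5.

5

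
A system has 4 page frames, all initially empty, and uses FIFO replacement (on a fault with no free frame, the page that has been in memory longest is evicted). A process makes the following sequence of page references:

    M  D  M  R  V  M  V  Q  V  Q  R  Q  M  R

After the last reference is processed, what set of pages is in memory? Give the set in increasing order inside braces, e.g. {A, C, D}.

M -> fault, frames (M)
D -> fault, frames (M D)
M -> hit
R -> fault, frames (M D R)
V -> fault, frames (M D R V)
M -> hit
V -> hit
Q -> fault, evict M, frames (D R V Q)
V -> hit
Q -> hit
R -> hit
Q -> hit
M -> fault, evict D, frames (R V Q M)
R -> hit

{M, Q, R, V}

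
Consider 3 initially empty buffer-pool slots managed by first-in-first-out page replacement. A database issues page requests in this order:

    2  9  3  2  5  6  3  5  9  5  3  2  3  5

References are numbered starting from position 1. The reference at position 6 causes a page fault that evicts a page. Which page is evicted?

pos 1: 2 → miss, frames {2}
pos 2: 9 → miss, frames {2,9}
pos 3: 3 → miss, frames {2,9,3}
pos 4: 2 → hit
pos 5: 5 → miss, evict 2, frames {9,3,5}
pos 6: 6 → miss, evict 9, frames {3,5,6}
At position 6, page 9 is evicted.

9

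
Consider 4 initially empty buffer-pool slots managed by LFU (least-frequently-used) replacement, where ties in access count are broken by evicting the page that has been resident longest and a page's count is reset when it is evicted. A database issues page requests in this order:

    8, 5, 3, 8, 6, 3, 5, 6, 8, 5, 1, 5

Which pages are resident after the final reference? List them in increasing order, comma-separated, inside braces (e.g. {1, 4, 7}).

8 → miss, frames [8]
5 → miss, frames [8, 5]
3 → miss, frames [8, 5, 3]
8 → hit
6 → miss, frames [8, 5, 3, 6]
3 → hit
5 → hit
6 → hit
8 → hit
5 → hit
1 → miss, evict 3, frames [8, 5, 6, 1]
5 → hit

{1, 5, 6, 8}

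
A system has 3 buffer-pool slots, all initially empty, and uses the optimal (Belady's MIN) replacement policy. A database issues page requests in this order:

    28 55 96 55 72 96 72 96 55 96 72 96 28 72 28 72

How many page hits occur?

28 → fault, frames {28}
55 → fault, frames {28,55}
96 → fault, frames {28,55,96}
55 → hit
72 → fault, evict 28, frames {55,96,72}
96 → hit
72 → hit
96 → hit
55 → hit
96 → hit
72 → hit
96 → hit
28 → fault, evict 96, frames {55,72,28}
72 → hit
28 → hit
72 → hit
Hits: 11.

11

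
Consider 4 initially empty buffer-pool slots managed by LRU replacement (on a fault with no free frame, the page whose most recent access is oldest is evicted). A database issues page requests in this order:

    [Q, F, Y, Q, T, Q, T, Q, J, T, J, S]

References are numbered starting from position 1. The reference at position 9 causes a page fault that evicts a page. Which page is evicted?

pos 1: Q: miss, frames [Q]
pos 2: F: miss, frames [Q, F]
pos 3: Y: miss, frames [Q, F, Y]
pos 4: Q: hit
pos 5: T: miss, frames [F, Y, Q, T]
pos 6: Q: hit
pos 7: T: hit
pos 8: Q: hit
pos 9: J: miss, evict F, frames [Y, T, Q, J]
At position 9, page F is evicted.

F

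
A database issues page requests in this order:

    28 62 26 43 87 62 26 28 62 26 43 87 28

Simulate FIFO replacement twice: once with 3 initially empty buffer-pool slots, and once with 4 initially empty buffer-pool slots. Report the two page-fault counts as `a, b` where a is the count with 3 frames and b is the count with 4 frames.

10, 11

3 frames: F F F F F F F F . . F F . → 10 faults.
4 frames: F F F F F . . F F F F F F → 11 faults.
11 > 10: adding a frame increased faults — Belady's anomaly.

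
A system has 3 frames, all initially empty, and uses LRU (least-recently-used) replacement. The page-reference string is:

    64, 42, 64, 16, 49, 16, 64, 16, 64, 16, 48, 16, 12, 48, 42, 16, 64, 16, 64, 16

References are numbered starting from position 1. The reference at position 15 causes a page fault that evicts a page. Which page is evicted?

16

pos 1: 64 → miss, frames [64]
pos 2: 42 → miss, frames [64, 42]
pos 3: 64 → hit
pos 4: 16 → miss, frames [42, 64, 16]
pos 5: 49 → miss, evict 42, frames [64, 16, 49]
pos 6: 16 → hit
pos 7: 64 → hit
pos 8: 16 → hit
pos 9: 64 → hit
pos 10: 16 → hit
pos 11: 48 → miss, evict 49, frames [64, 16, 48]
pos 12: 16 → hit
pos 13: 12 → miss, evict 64, frames [48, 16, 12]
pos 14: 48 → hit
pos 15: 42 → miss, evict 16, frames [12, 48, 42]
At position 15, page 16 is evicted.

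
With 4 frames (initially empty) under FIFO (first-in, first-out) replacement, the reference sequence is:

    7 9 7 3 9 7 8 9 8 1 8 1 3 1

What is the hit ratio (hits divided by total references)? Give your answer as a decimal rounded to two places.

7: miss, frames {7}
9: miss, frames {7,9}
7: hit
3: miss, frames {7,9,3}
9: hit
7: hit
8: miss, frames {7,9,3,8}
9: hit
8: hit
1: miss, evict 7, frames {9,3,8,1}
8: hit
1: hit
3: hit
1: hit
Hits: 9 of 14 references → 9/14 = 0.6429.

0.64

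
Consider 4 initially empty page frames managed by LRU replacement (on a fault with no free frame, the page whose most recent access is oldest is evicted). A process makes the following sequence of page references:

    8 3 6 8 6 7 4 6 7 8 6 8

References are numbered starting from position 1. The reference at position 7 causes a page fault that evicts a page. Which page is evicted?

3

pos 1: 8 → miss, frames (8)
pos 2: 3 → miss, frames (8 3)
pos 3: 6 → miss, frames (8 3 6)
pos 4: 8 → hit
pos 5: 6 → hit
pos 6: 7 → miss, frames (3 8 6 7)
pos 7: 4 → miss, evict 3, frames (8 6 7 4)
At position 7, page 3 is evicted.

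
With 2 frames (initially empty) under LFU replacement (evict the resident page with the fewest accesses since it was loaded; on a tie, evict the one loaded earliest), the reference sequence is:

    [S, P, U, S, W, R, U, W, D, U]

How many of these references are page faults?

10

S: miss, frames {S}
P: miss, frames {S,P}
U: miss, evict S, frames {P,U}
S: miss, evict P, frames {U,S}
W: miss, evict U, frames {S,W}
R: miss, evict S, frames {W,R}
U: miss, evict W, frames {R,U}
W: miss, evict R, frames {U,W}
D: miss, evict U, frames {W,D}
U: miss, evict W, frames {D,U}
Page faults: 10.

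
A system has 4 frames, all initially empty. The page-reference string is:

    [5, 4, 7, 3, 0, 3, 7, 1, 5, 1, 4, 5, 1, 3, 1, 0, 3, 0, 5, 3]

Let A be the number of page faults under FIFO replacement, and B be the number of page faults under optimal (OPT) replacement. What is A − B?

2

Under FIFO: F F F F F . . F F . F . . F . F . . . . → 10 faults.
Under OPT: F F F F F . . F . . F . . . . F . . . . → 8 faults.
A − B = 10 − 8 = 2.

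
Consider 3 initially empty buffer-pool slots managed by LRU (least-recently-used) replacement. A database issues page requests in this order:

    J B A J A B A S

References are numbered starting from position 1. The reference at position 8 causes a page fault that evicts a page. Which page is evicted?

pos 1: J → miss, frames (J)
pos 2: B → miss, frames (J B)
pos 3: A → miss, frames (J B A)
pos 4: J → hit
pos 5: A → hit
pos 6: B → hit
pos 7: A → hit
pos 8: S → miss, evict J, frames (B A S)
At position 8, page J is evicted.

J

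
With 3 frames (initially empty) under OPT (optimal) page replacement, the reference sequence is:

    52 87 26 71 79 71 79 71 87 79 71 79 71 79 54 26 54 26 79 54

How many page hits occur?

13

52 → fault, frames [52]
87 → fault, frames [52, 87]
26 → fault, frames [52, 87, 26]
71 → fault, evict 52, frames [87, 26, 71]
79 → fault, evict 26, frames [87, 71, 79]
71 → hit
79 → hit
71 → hit
87 → hit
79 → hit
71 → hit
79 → hit
71 → hit
79 → hit
54 → fault, evict 71, frames [87, 79, 54]
26 → fault, evict 87, frames [79, 54, 26]
54 → hit
26 → hit
79 → hit
54 → hit
Hits: 13.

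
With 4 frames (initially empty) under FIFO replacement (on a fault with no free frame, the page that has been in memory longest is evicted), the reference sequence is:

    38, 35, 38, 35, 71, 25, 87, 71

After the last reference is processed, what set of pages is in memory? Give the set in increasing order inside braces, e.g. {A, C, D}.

38: fault, frames {38}
35: fault, frames {38,35}
38: hit
35: hit
71: fault, frames {38,35,71}
25: fault, frames {38,35,71,25}
87: fault, evict 38, frames {35,71,25,87}
71: hit

{25, 35, 71, 87}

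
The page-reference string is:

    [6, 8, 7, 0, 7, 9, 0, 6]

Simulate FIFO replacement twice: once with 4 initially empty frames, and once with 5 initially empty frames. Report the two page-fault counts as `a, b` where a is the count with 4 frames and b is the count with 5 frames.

4 frames: F F F F . F . F → 6 faults.
5 frames: F F F F . F . . → 5 faults.
5 < 6: adding a frame reduced faults, as is typical.

6, 5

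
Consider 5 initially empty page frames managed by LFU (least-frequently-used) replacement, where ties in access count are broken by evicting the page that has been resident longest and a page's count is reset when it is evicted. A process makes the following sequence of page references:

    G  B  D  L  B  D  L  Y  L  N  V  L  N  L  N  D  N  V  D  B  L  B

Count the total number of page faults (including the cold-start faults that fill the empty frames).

G -> miss, frames {G}
B -> miss, frames {G,B}
D -> miss, frames {G,B,D}
L -> miss, frames {G,B,D,L}
B -> hit
D -> hit
L -> hit
Y -> miss, frames {G,B,D,L,Y}
L -> hit
N -> miss, evict G, frames {B,D,L,Y,N}
V -> miss, evict Y, frames {B,D,L,N,V}
L -> hit
N -> hit
L -> hit
N -> hit
D -> hit
N -> hit
V -> hit
D -> hit
B -> hit
L -> hit
B -> hit
Page faults: 7.

7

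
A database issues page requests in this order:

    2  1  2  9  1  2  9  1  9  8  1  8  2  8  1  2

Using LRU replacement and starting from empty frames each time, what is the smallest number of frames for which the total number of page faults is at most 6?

3

f=1: 16 faults
f=2: 12 faults
f=3: 5 faults
f=4: 4 faults
Smallest f with faults ≤ 6 is 3.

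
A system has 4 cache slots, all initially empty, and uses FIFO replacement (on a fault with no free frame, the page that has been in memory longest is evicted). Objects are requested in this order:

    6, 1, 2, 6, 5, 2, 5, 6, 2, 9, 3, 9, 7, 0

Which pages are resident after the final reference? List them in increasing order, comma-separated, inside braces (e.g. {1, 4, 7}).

6 -> miss, frames (6)
1 -> miss, frames (6 1)
2 -> miss, frames (6 1 2)
6 -> hit
5 -> miss, frames (6 1 2 5)
2 -> hit
5 -> hit
6 -> hit
2 -> hit
9 -> miss, evict 6, frames (1 2 5 9)
3 -> miss, evict 1, frames (2 5 9 3)
9 -> hit
7 -> miss, evict 2, frames (5 9 3 7)
0 -> miss, evict 5, frames (9 3 7 0)

{0, 3, 7, 9}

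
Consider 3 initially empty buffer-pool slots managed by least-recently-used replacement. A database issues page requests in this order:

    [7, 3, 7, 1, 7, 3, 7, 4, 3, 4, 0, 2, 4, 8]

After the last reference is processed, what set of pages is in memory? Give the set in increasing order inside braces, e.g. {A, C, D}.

{2, 4, 8}

7: fault, frames (7)
3: fault, frames (7 3)
7: hit
1: fault, frames (3 7 1)
7: hit
3: hit
7: hit
4: fault, evict 1, frames (3 7 4)
3: hit
4: hit
0: fault, evict 7, frames (3 4 0)
2: fault, evict 3, frames (4 0 2)
4: hit
8: fault, evict 0, frames (2 4 8)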